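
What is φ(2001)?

1232

Prime factorization: 2001 = 3 * 23 * 29.
φ(2001) = 2001 · (1 − 1/3) · (1 − 1/23) · (1 − 1/29)
       = 2001 · 1232/2001 = 1232.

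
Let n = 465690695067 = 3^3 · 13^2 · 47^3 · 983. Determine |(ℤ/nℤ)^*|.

280196133984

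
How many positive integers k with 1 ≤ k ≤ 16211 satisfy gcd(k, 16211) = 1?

14112

Prime factorization: 16211 = 13 * 29 * 43.
φ(16211) = 16211 · (1 − 1/13) · (1 − 1/29) · (1 − 1/43)
       = 16211 · 14112/16211 = 14112.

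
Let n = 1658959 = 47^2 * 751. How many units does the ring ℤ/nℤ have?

φ(1658959) = 1658959 · (1 − 1/47) · (1 − 1/751)
       = 1658959 · 34500/35297 = 1621500.

1621500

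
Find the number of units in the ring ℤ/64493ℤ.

52800

Factor 64493: 64493 = 11^2 · 13 · 41.
φ(64493) = 64493 · (1 − 1/11) · (1 − 1/13) · (1 − 1/41)
       = 64493 · 4800/5863 = 52800.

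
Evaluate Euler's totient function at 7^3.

294

φ(343) = 343 · (1 − 1/7)
       = 343 · 6/7 = 294.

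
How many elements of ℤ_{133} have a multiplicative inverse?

Prime factorization: 133 = 7 · 19.
φ(133) = 133 · (1 − 1/7) · (1 − 1/19)
       = 133 · 108/133 = 108.

108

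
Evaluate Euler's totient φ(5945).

5945 = 5 · 29 · 41.
φ(5) = 5 − 1 = 4.
φ(29) = 29 − 1 = 28.
φ(41) = 41 − 1 = 40.
φ(5945) = 4 × 28 × 40 = 4480.

4480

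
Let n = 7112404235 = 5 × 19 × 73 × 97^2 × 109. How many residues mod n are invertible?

φ(7112404235) = 7112404235 · (1 − 1/5) · (1 − 1/19) · (1 − 1/73) · (1 − 1/97) · (1 − 1/109)
       = 7112404235 · 53747712/73323755 = 5213528064.

5213528064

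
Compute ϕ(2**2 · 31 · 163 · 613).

φ(12389956) = 12389956 · (1 − 1/2) · (1 − 1/31) · (1 − 1/163) · (1 − 1/613)
       = 12389956 · 2974320/6194978 = 5948640.

5948640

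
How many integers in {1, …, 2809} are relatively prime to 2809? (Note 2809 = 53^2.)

φ(2809) = 2809 · (1 − 1/53)
       = 2809 · 52/53 = 2756.

2756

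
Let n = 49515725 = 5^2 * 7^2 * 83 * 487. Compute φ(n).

33475680

φ(5^2) = 5^2 − 5^1 = 25 − 5 = 20.
φ(7^2) = 7^1·(7−1) = 7·6 = 42.
φ(83) = 83 − 1 = 82.
φ(487) = 487 − 1 = 486.
φ(49515725) = 20 × 42 × 82 × 486 = 33475680.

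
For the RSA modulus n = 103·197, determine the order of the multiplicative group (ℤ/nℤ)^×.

φ(n) = (p − 1)(q − 1) = (103−1)(197−1) = 102·196 = 19992.

19992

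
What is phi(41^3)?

67240

φ(68921) = 68921 · (1 − 1/41)
       = 68921 · 40/41 = 67240.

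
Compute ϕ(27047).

First factor: 27047 = 17 · 37 · 43.
φ(27047) = 27047 · (1 − 1/17) · (1 − 1/37) · (1 − 1/43)
       = 27047 · 24192/27047 = 24192.

24192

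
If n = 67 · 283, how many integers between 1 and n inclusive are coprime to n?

φ(67) = 67 − 1 = 66.
φ(283) = 283 − 1 = 282.
Multiply: 66 · 282 = 18612.

18612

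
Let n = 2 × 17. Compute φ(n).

16

φ(2) = 2 − 1 = 1.
φ(17) = 17 − 1 = 16.
Since φ is multiplicative, φ(34) = 1 · 16 = 16.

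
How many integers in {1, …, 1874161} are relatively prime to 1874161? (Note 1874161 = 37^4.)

φ(1874161) = 1874161 · (1 − 1/37)
       = 1874161 · 36/37 = 1823508.

1823508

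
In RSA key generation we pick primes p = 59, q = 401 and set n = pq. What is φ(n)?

φ(pq) = (p−1)(q−1) = 58 · 400 = 23200.

23200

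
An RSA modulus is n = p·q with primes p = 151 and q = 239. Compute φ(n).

φ(n) = (p − 1)(q − 1) = (151−1)(239−1) = 150·238 = 35700.

35700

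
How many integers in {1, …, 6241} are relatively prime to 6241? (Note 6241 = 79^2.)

6162

φ(79^2) = 79^1·(79−1) = 79·78 = 6162.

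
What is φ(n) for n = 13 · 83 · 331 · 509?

164957760

φ(181788841) = 181788841 · (1 − 1/13) · (1 − 1/83) · (1 − 1/331) · (1 − 1/509)
       = 181788841 · 164957760/181788841 = 164957760.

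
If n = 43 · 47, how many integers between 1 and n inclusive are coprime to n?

1932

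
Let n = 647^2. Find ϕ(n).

417962

φ(418609) = 418609 · (1 − 1/647)
       = 418609 · 646/647 = 417962.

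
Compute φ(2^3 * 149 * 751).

φ(895192) = 895192 · (1 − 1/2) · (1 − 1/149) · (1 − 1/751)
       = 895192 · 111000/223798 = 444000.

444000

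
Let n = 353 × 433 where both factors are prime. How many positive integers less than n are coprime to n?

φ(pq) = (p−1)(q−1) = 352 · 432 = 152064.

152064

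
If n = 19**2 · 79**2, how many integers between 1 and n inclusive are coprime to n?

φ(2253001) = 2253001 · (1 − 1/19) · (1 − 1/79)
       = 2253001 · 1404/1501 = 2107404.

2107404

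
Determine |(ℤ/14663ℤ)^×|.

12600

Prime factorization: 14663 = 11 · 31 · 43.
φ(14663) = 14663 · (1 − 1/11) · (1 − 1/31) · (1 − 1/43)
       = 14663 · 12600/14663 = 12600.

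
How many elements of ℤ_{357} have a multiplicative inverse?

First factor: 357 = 3 · 7 · 17.
φ(357) = 357 · (1 − 1/3) · (1 − 1/7) · (1 − 1/17)
       = 357 · 192/357 = 192.

192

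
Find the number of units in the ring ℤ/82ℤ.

Factor 82: 82 = 2 · 41.
φ(82) = 82 · (1 − 1/2) · (1 − 1/41)
       = 82 · 40/82 = 40.

40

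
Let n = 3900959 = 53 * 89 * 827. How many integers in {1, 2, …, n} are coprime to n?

φ(53) = 53 − 1 = 52.
φ(89) = 89 − 1 = 88.
φ(827) = 827 − 1 = 826.
φ(3900959) = 52 × 88 × 826 = 3779776.

3779776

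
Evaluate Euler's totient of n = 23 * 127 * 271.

748440

φ(23) = 23 − 1 = 22.
φ(127) = 127 − 1 = 126.
φ(271) = 271 − 1 = 270.
Multiply: 22 · 126 · 270 = 748440.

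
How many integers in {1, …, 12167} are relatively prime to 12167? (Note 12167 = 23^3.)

11638

φ(23^3) = 23^3 − 23^2 = 12167 − 529 = 11638.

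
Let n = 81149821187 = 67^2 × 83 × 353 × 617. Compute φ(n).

φ(81149821187) = 81149821187 · (1 − 1/67) · (1 − 1/83) · (1 − 1/353) · (1 − 1/617)
       = 81149821187 · 1173494784/1211191361 = 78624150528.

78624150528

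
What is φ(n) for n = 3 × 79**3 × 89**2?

7625203872

φ(3) = 3 − 1 = 2.
φ(79^3) = 79^2·(79−1) = 6241·78 = 486798.
φ(89^2) = 89^1·(89−1) = 89·88 = 7832.
Since φ is multiplicative, φ(11716085757) = 2 · 486798 · 7832 = 7625203872.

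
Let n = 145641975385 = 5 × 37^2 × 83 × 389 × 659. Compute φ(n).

φ(145641975385) = 145641975385 · (1 − 1/5) · (1 − 1/37) · (1 − 1/83) · (1 − 1/389) · (1 − 1/659)
       = 145641975385 · 3014629632/3936269605 = 111541296384.

111541296384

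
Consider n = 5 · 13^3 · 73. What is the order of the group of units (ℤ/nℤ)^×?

φ(801905) = 801905 · (1 − 1/5) · (1 − 1/13) · (1 − 1/73)
       = 801905 · 3456/4745 = 584064.

584064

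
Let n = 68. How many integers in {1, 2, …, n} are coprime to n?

Factor 68: 68 = 2^2 · 17.
φ(68) = 68 · (1 − 1/2) · (1 − 1/17)
       = 68 · 16/34 = 32.

32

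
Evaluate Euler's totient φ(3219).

Prime factorization: 3219 = 3 · 29 · 37.
φ(3219) = 3219 · (1 − 1/3) · (1 − 1/29) · (1 − 1/37)
       = 3219 · 2016/3219 = 2016.

2016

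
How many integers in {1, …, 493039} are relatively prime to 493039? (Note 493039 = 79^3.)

486798

φ(493039) = 493039 · (1 − 1/79)
       = 493039 · 78/79 = 486798.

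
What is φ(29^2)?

812

φ(841) = 841 · (1 − 1/29)
       = 841 · 28/29 = 812.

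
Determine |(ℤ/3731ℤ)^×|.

2880

Prime factorization: 3731 = 7 * 13 * 41.
φ(7) = 7 − 1 = 6.
φ(13) = 13 − 1 = 12.
φ(41) = 41 − 1 = 40.
φ(3731) = 6 × 12 × 40 = 2880.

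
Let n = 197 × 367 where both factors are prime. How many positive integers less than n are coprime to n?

71736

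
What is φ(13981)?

12000

13981 = 11 × 31 × 41.
φ(11) = 11 − 1 = 10.
φ(31) = 31 − 1 = 30.
φ(41) = 41 − 1 = 40.
Since φ is multiplicative, φ(13981) = 10 · 30 · 40 = 12000.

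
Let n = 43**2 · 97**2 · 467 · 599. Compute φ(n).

4686491287296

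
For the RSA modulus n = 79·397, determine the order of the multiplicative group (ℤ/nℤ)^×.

30888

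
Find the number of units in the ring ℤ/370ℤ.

144

370 = 2 * 5 * 37.
φ(2) = 2 − 1 = 1.
φ(5) = 5 − 1 = 4.
φ(37) = 37 − 1 = 36.
φ(370) = 1 × 4 × 36 = 144.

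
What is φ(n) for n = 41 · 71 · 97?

268800

φ(41) = 41 − 1 = 40.
φ(71) = 71 − 1 = 70.
φ(97) = 97 − 1 = 96.
φ(282367) = 40 × 70 × 96 = 268800.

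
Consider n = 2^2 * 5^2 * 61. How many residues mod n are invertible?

2400

φ(2^2) = 2^2 − 2^1 = 4 − 2 = 2.
φ(5^2) = 5^1·(5−1) = 5·4 = 20.
φ(61) = 61 − 1 = 60.
Multiply: 2 · 20 · 60 = 2400.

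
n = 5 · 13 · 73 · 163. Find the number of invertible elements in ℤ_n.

559872

φ(5) = 5 − 1 = 4.
φ(13) = 13 − 1 = 12.
φ(73) = 73 − 1 = 72.
φ(163) = 163 − 1 = 162.
Multiply: 4 · 12 · 72 · 162 = 559872.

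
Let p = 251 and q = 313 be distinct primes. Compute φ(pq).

78000

φ(n) = (p − 1)(q − 1) = (251−1)(313−1) = 250·312 = 78000.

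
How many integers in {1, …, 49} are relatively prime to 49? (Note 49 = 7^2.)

42

φ(7^2) = 7^1·(7−1) = 7·6 = 42.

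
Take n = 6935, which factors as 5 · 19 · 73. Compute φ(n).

5184

φ(6935) = 6935 · (1 − 1/5) · (1 − 1/19) · (1 − 1/73)
       = 6935 · 5184/6935 = 5184.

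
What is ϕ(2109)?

2109 = 3 × 19 × 37.
φ(2109) = 2109 · (1 − 1/3) · (1 − 1/19) · (1 − 1/37)
       = 2109 · 1296/2109 = 1296.

1296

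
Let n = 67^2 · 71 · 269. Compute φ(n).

82956720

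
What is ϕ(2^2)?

2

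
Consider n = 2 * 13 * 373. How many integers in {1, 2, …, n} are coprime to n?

φ(2) = 2 − 1 = 1.
φ(13) = 13 − 1 = 12.
φ(373) = 373 − 1 = 372.
φ(9698) = 1 × 12 × 372 = 4464.

4464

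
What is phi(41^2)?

1640

φ(41^2) = 41^1·(41−1) = 41·40 = 1640.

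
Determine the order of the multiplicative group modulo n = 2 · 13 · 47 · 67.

36432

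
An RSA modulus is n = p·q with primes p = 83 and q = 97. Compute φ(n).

7872

φ(83) = 83 − 1 = 82.
φ(97) = 97 − 1 = 96.
φ(8051) = 82 × 96 = 7872.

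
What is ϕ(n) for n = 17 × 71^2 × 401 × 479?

15204224000

φ(16460594063) = 16460594063 · (1 − 1/17) · (1 − 1/71) · (1 − 1/401) · (1 − 1/479)
       = 16460594063 · 214144000/231839353 = 15204224000.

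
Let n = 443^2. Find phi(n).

φ(196249) = 196249 · (1 − 1/443)
       = 196249 · 442/443 = 195806.

195806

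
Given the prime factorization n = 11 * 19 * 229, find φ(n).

φ(47861) = 47861 · (1 − 1/11) · (1 − 1/19) · (1 − 1/229)
       = 47861 · 41040/47861 = 41040.

41040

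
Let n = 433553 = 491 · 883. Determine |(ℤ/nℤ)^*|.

432180

φ(491) = 491 − 1 = 490.
φ(883) = 883 − 1 = 882.
Multiply: 490 · 882 = 432180.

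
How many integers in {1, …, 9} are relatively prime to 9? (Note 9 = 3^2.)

6

φ(3^2) = 3^1·(3−1) = 3·2 = 6.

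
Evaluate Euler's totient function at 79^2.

6162

φ(79^2) = 79^1·(79−1) = 79·78 = 6162.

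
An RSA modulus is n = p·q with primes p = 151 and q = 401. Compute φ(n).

60000

φ(60551) = 60551 · (1 − 1/151) · (1 − 1/401)
       = 60551 · 60000/60551 = 60000.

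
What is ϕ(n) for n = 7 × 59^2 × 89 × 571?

1029885120

φ(7) = 7 − 1 = 6.
φ(59^2) = 59^2 − 59^1 = 3481 − 59 = 3422.
φ(89) = 89 − 1 = 88.
φ(571) = 571 − 1 = 570.
Multiply: 6 · 3422 · 88 · 570 = 1029885120.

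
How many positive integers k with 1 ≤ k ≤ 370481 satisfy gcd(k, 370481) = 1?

311040

First factor: 370481 = 17 × 19 × 31 × 37.
φ(17) = 17 − 1 = 16.
φ(19) = 19 − 1 = 18.
φ(31) = 31 − 1 = 30.
φ(37) = 37 − 1 = 36.
Multiply: 16 · 18 · 30 · 36 = 311040.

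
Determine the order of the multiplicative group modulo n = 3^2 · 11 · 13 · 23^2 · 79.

28416960

φ(53785017) = 53785017 · (1 − 1/3) · (1 − 1/11) · (1 − 1/13) · (1 − 1/23) · (1 − 1/79)
       = 53785017 · 411840/779493 = 28416960.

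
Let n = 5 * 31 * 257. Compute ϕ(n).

30720

φ(5) = 5 − 1 = 4.
φ(31) = 31 − 1 = 30.
φ(257) = 257 − 1 = 256.
Multiply: 4 · 30 · 256 = 30720.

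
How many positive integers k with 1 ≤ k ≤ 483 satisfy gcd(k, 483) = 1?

264

First factor: 483 = 3 × 7 × 23.
φ(3) = 3 − 1 = 2.
φ(7) = 7 − 1 = 6.
φ(23) = 23 − 1 = 22.
φ(483) = 2 × 6 × 22 = 264.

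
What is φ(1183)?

936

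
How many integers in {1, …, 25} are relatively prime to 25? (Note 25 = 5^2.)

20

φ(25) = 25 · (1 − 1/5)
       = 25 · 4/5 = 20.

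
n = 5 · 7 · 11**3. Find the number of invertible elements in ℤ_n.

φ(5) = 5 − 1 = 4.
φ(7) = 7 − 1 = 6.
φ(11^3) = 11^3 − 11^2 = 1331 − 121 = 1210.
Since φ is multiplicative, φ(46585) = 4 · 6 · 1210 = 29040.

29040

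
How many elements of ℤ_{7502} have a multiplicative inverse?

3300

First factor: 7502 = 2 * 11^2 * 31.
φ(7502) = 7502 · (1 − 1/2) · (1 − 1/11) · (1 − 1/31)
       = 7502 · 300/682 = 3300.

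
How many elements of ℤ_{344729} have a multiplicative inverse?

First factor: 344729 = 7 · 11**3 · 37.
φ(344729) = 344729 · (1 − 1/7) · (1 − 1/11) · (1 − 1/37)
       = 344729 · 2160/2849 = 261360.

261360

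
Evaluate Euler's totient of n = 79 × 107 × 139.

φ(1174967) = 1174967 · (1 − 1/79) · (1 − 1/107) · (1 − 1/139)
       = 1174967 · 1140984/1174967 = 1140984.

1140984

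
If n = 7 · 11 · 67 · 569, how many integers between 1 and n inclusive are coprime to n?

2249280

φ(7) = 7 − 1 = 6.
φ(11) = 11 − 1 = 10.
φ(67) = 67 − 1 = 66.
φ(569) = 569 − 1 = 568.
Since φ is multiplicative, φ(2935471) = 6 · 10 · 66 · 568 = 2249280.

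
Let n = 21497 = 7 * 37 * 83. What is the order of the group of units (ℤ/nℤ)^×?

17712

φ(7) = 7 − 1 = 6.
φ(37) = 37 − 1 = 36.
φ(83) = 83 − 1 = 82.
Multiply: 6 · 36 · 82 = 17712.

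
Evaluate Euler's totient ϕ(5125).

4000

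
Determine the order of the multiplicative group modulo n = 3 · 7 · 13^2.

φ(3) = 3 − 1 = 2.
φ(7) = 7 − 1 = 6.
φ(13^2) = 13^2 − 13^1 = 169 − 13 = 156.
Multiply: 2 · 6 · 156 = 1872.

1872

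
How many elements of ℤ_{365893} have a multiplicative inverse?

302400

365893 = 11 · 29 · 31 · 37.
φ(11) = 11 − 1 = 10.
φ(29) = 29 − 1 = 28.
φ(31) = 31 − 1 = 30.
φ(37) = 37 − 1 = 36.
Since φ is multiplicative, φ(365893) = 10 · 28 · 30 · 36 = 302400.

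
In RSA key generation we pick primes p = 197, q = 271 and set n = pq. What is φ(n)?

For distinct primes, φ(pq) = (p−1)(q−1) = 196 × 270 = 52920.

52920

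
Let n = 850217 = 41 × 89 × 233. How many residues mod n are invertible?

φ(41) = 41 − 1 = 40.
φ(89) = 89 − 1 = 88.
φ(233) = 233 − 1 = 232.
Since φ is multiplicative, φ(850217) = 40 · 88 · 232 = 816640.

816640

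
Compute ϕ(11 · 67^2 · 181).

φ(11) = 11 − 1 = 10.
φ(67^2) = 67^1·(67−1) = 67·66 = 4422.
φ(181) = 181 − 1 = 180.
Multiply: 10 · 4422 · 180 = 7959600.

7959600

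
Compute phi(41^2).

1640

φ(1681) = 1681 · (1 − 1/41)
       = 1681 · 40/41 = 1640.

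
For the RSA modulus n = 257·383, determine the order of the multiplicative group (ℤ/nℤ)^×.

φ(n) = (p − 1)(q − 1) = (257−1)(383−1) = 256·382 = 97792.

97792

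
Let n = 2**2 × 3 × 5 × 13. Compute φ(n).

192

φ(2^2) = 2^1·(2−1) = 2·1 = 2.
φ(3) = 3 − 1 = 2.
φ(5) = 5 − 1 = 4.
φ(13) = 13 − 1 = 12.
Since φ is multiplicative, φ(780) = 2 · 2 · 4 · 12 = 192.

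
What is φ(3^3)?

φ(3^3) = 3^3 − 3^2 = 27 − 9 = 18.

18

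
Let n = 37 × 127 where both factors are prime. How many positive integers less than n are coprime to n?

4536

For distinct primes, φ(pq) = (p−1)(q−1) = 36 × 126 = 4536.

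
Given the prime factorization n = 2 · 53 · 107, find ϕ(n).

5512

φ(11342) = 11342 · (1 − 1/2) · (1 − 1/53) · (1 − 1/107)
       = 11342 · 5512/11342 = 5512.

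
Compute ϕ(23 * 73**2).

115632

φ(122567) = 122567 · (1 − 1/23) · (1 − 1/73)
       = 122567 · 1584/1679 = 115632.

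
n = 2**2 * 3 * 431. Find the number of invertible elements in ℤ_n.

1720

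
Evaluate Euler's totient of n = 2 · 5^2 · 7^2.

840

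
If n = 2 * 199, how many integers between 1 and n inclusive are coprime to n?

198

φ(2) = 2 − 1 = 1.
φ(199) = 199 − 1 = 198.
Multiply: 1 · 198 = 198.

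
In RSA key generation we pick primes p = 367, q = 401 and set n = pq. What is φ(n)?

φ(367) = 367 − 1 = 366.
φ(401) = 401 − 1 = 400.
Since φ is multiplicative, φ(147167) = 366 · 400 = 146400.

146400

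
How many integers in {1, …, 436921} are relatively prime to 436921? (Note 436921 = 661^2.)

436260

φ(436921) = 436921 · (1 − 1/661)
       = 436921 · 660/661 = 436260.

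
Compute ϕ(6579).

Prime factorization: 6579 = 3^2 * 17 * 43.
φ(3^2) = 3^1·(3−1) = 3·2 = 6.
φ(17) = 17 − 1 = 16.
φ(43) = 43 − 1 = 42.
Multiply: 6 · 16 · 42 = 4032.

4032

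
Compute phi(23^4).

φ(279841) = 279841 · (1 − 1/23)
       = 279841 · 22/23 = 267674.

267674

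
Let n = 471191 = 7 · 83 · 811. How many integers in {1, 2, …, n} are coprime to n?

398520

φ(471191) = 471191 · (1 − 1/7) · (1 − 1/83) · (1 − 1/811)
       = 471191 · 398520/471191 = 398520.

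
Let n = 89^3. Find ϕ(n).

φ(89^3) = 89^2·(89−1) = 7921·88 = 697048.

697048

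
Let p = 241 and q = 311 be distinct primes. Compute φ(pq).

φ(n) = (p − 1)(q − 1) = (241−1)(311−1) = 240·310 = 74400.

74400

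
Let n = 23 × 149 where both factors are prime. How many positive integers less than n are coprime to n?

φ(pq) = (p−1)(q−1) = 22 · 148 = 3256.

3256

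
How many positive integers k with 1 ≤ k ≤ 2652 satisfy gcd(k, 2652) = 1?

Factor 2652: 2652 = 2^2 * 3 * 13 * 17.
φ(2652) = 2652 · (1 − 1/2) · (1 − 1/3) · (1 − 1/13) · (1 − 1/17)
       = 2652 · 384/1326 = 768.

768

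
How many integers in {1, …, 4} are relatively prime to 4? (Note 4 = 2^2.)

φ(2^2) = 2^2 − 2^1 = 4 − 2 = 2.

2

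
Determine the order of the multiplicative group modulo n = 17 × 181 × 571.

1641600

φ(17) = 17 − 1 = 16.
φ(181) = 181 − 1 = 180.
φ(571) = 571 − 1 = 570.
Since φ is multiplicative, φ(1756967) = 16 · 180 · 570 = 1641600.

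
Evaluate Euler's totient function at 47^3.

φ(47^3) = 47^3 − 47^2 = 103823 − 2209 = 101614.

101614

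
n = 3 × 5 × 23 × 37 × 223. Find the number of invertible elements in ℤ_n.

φ(3) = 3 − 1 = 2.
φ(5) = 5 − 1 = 4.
φ(23) = 23 − 1 = 22.
φ(37) = 37 − 1 = 36.
φ(223) = 223 − 1 = 222.
Since φ is multiplicative, φ(2846595) = 2 · 4 · 22 · 36 · 222 = 1406592.

1406592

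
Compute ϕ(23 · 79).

φ(1817) = 1817 · (1 − 1/23) · (1 − 1/79)
       = 1817 · 1716/1817 = 1716.

1716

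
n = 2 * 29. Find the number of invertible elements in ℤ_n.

φ(2) = 2 − 1 = 1.
φ(29) = 29 − 1 = 28.
φ(58) = 1 × 28 = 28.

28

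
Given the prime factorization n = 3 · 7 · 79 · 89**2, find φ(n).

7330752

φ(3) = 3 − 1 = 2.
φ(7) = 7 − 1 = 6.
φ(79) = 79 − 1 = 78.
φ(89^2) = 89^1·(89−1) = 89·88 = 7832.
Multiply: 2 · 6 · 78 · 7832 = 7330752.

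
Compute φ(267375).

Prime factorization: 267375 = 3 · 5^3 · 23 · 31.
φ(267375) = 267375 · (1 − 1/3) · (1 − 1/5) · (1 − 1/23) · (1 − 1/31)
       = 267375 · 5280/10695 = 132000.

132000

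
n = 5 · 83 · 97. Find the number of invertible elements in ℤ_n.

31488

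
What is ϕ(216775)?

147840

Prime factorization: 216775 = 5^2 * 13 * 23 * 29.
φ(5^2) = 5^2 − 5^1 = 25 − 5 = 20.
φ(13) = 13 − 1 = 12.
φ(23) = 23 − 1 = 22.
φ(29) = 29 − 1 = 28.
Multiply: 20 · 12 · 22 · 28 = 147840.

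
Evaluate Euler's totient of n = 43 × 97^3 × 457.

17299312128

φ(17934937123) = 17934937123 · (1 − 1/43) · (1 − 1/97) · (1 − 1/457)
       = 17934937123 · 1838592/1906147 = 17299312128.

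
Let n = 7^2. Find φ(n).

42

φ(7^2) = 7^2 − 7^1 = 49 − 7 = 42.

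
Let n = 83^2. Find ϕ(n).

6806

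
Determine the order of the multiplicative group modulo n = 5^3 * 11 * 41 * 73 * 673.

φ(5^3) = 5^2·(5−1) = 25·4 = 100.
φ(11) = 11 − 1 = 10.
φ(41) = 41 − 1 = 40.
φ(73) = 73 − 1 = 72.
φ(673) = 673 − 1 = 672.
φ(2769647375) = 100 × 10 × 40 × 72 × 672 = 1935360000.

1935360000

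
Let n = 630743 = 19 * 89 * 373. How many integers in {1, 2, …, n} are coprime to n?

589248

φ(630743) = 630743 · (1 − 1/19) · (1 − 1/89) · (1 − 1/373)
       = 630743 · 589248/630743 = 589248.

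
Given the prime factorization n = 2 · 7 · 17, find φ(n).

φ(2) = 2 − 1 = 1.
φ(7) = 7 − 1 = 6.
φ(17) = 17 − 1 = 16.
Since φ is multiplicative, φ(238) = 1 · 6 · 16 = 96.

96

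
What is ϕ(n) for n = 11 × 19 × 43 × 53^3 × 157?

172266756480

φ(210059343043) = 210059343043 · (1 − 1/11) · (1 − 1/19) · (1 − 1/43) · (1 − 1/53) · (1 − 1/157)
       = 210059343043 · 61326720/74780827 = 172266756480.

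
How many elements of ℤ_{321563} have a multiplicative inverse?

264000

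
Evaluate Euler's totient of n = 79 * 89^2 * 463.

282233952

φ(79) = 79 − 1 = 78.
φ(89^2) = 89^1·(89−1) = 89·88 = 7832.
φ(463) = 463 − 1 = 462.
Multiply: 78 · 7832 · 462 = 282233952.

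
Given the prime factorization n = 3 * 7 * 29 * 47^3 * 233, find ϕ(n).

7921014528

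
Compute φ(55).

55 = 5 * 11.
φ(55) = 55 · (1 − 1/5) · (1 − 1/11)
       = 55 · 40/55 = 40.

40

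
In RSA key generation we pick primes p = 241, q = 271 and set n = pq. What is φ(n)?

φ(65311) = 65311 · (1 − 1/241) · (1 − 1/271)
       = 65311 · 64800/65311 = 64800.

64800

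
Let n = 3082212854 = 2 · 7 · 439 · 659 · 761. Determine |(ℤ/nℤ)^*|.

φ(2) = 2 − 1 = 1.
φ(7) = 7 − 1 = 6.
φ(439) = 439 − 1 = 438.
φ(659) = 659 − 1 = 658.
φ(761) = 761 − 1 = 760.
Since φ is multiplicative, φ(3082212854) = 1 · 6 · 438 · 658 · 760 = 1314210240.

1314210240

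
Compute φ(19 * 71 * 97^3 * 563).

φ(693163278751) = 693163278751 · (1 − 1/19) · (1 − 1/71) · (1 − 1/97) · (1 − 1/563)
       = 693163278751 · 67979520/73670239 = 639619303680.

639619303680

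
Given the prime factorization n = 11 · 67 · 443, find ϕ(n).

291720

φ(326491) = 326491 · (1 − 1/11) · (1 − 1/67) · (1 − 1/443)
       = 326491 · 291720/326491 = 291720.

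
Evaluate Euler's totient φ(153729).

Prime factorization: 153729 = 3^2 · 19 · 29 · 31.
φ(153729) = 153729 · (1 − 1/3) · (1 − 1/19) · (1 − 1/29) · (1 − 1/31)
       = 153729 · 30240/51243 = 90720.

90720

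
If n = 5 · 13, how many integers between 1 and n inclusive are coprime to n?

48

φ(65) = 65 · (1 − 1/5) · (1 − 1/13)
       = 65 · 48/65 = 48.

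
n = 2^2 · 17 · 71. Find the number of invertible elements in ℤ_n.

2240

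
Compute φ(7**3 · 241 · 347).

φ(28684061) = 28684061 · (1 − 1/7) · (1 − 1/241) · (1 − 1/347)
       = 28684061 · 498240/585389 = 24413760.

24413760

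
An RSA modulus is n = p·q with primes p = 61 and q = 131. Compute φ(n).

φ(7991) = 7991 · (1 − 1/61) · (1 − 1/131)
       = 7991 · 7800/7991 = 7800.

7800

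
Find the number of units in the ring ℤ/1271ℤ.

1200

1271 = 31 · 41.
φ(1271) = 1271 · (1 − 1/31) · (1 − 1/41)
       = 1271 · 1200/1271 = 1200.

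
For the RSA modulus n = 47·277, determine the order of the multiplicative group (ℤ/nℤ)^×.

12696

φ(47) = 47 − 1 = 46.
φ(277) = 277 − 1 = 276.
Multiply: 46 · 276 = 12696.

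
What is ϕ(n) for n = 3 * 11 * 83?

1640

φ(3) = 3 − 1 = 2.
φ(11) = 11 − 1 = 10.
φ(83) = 83 − 1 = 82.
φ(2739) = 2 × 10 × 82 = 1640.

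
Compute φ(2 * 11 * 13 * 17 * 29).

53760

φ(2) = 2 − 1 = 1.
φ(11) = 11 − 1 = 10.
φ(13) = 13 − 1 = 12.
φ(17) = 17 − 1 = 16.
φ(29) = 29 − 1 = 28.
Since φ is multiplicative, φ(140998) = 1 · 10 · 12 · 16 · 28 = 53760.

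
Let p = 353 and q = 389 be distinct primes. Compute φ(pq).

136576

φ(pq) = (p−1)(q−1) = 352 · 388 = 136576.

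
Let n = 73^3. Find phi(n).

φ(73^3) = 73^2·(73−1) = 5329·72 = 383688.

383688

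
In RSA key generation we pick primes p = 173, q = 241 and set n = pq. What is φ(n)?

41280

φ(41693) = 41693 · (1 − 1/173) · (1 − 1/241)
       = 41693 · 41280/41693 = 41280.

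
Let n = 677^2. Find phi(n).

457652

φ(677^2) = 677^1·(677−1) = 677·676 = 457652.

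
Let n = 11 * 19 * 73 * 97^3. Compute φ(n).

11706301440

φ(13924651961) = 13924651961 · (1 − 1/11) · (1 − 1/19) · (1 − 1/73) · (1 − 1/97)
       = 13924651961 · 1244160/1479929 = 11706301440.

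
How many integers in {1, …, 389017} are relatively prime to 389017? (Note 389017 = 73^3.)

383688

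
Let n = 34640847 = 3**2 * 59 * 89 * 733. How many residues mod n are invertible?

22416768

φ(3^2) = 3^1·(3−1) = 3·2 = 6.
φ(59) = 59 − 1 = 58.
φ(89) = 89 − 1 = 88.
φ(733) = 733 − 1 = 732.
φ(34640847) = 6 × 58 × 88 × 732 = 22416768.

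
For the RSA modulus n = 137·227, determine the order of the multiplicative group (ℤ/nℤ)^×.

30736

φ(31099) = 31099 · (1 − 1/137) · (1 − 1/227)
       = 31099 · 30736/31099 = 30736.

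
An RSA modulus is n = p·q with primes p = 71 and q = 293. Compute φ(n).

20440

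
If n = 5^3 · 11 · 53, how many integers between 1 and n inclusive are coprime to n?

φ(5^3) = 5^3 − 5^2 = 125 − 25 = 100.
φ(11) = 11 − 1 = 10.
φ(53) = 53 − 1 = 52.
φ(72875) = 100 × 10 × 52 = 52000.

52000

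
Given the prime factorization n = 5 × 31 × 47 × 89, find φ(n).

485760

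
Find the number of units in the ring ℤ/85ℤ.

First factor: 85 = 5 × 17.
φ(85) = 85 · (1 − 1/5) · (1 − 1/17)
       = 85 · 64/85 = 64.

64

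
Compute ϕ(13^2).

156

φ(169) = 169 · (1 − 1/13)
       = 169 · 12/13 = 156.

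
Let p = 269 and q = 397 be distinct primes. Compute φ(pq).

φ(106793) = 106793 · (1 − 1/269) · (1 − 1/397)
       = 106793 · 106128/106793 = 106128.

106128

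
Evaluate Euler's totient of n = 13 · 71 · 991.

831600

φ(914693) = 914693 · (1 − 1/13) · (1 − 1/71) · (1 − 1/991)
       = 914693 · 831600/914693 = 831600.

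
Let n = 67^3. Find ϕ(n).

φ(67^3) = 67^3 − 67^2 = 300763 − 4489 = 296274.

296274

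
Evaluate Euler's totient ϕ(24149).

21600

24149 = 19 × 31 × 41.
φ(24149) = 24149 · (1 − 1/19) · (1 − 1/31) · (1 − 1/41)
       = 24149 · 21600/24149 = 21600.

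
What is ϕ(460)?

176

460 = 2^2 · 5 · 23.
φ(460) = 460 · (1 − 1/2) · (1 − 1/5) · (1 − 1/23)
       = 460 · 88/230 = 176.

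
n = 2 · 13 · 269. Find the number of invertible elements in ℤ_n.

3216

φ(6994) = 6994 · (1 − 1/2) · (1 − 1/13) · (1 − 1/269)
       = 6994 · 3216/6994 = 3216.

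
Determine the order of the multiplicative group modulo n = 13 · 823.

9864

φ(13) = 13 − 1 = 12.
φ(823) = 823 − 1 = 822.
φ(10699) = 12 × 822 = 9864.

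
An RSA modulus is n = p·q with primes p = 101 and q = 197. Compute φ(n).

φ(pq) = (p−1)(q−1) = 100 · 196 = 19600.

19600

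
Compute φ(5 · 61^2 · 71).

1024800

φ(5) = 5 − 1 = 4.
φ(61^2) = 61^2 − 61^1 = 3721 − 61 = 3660.
φ(71) = 71 − 1 = 70.
Since φ is multiplicative, φ(1320955) = 4 · 3660 · 70 = 1024800.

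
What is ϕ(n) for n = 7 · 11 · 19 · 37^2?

φ(7) = 7 − 1 = 6.
φ(11) = 11 − 1 = 10.
φ(19) = 19 − 1 = 18.
φ(37^2) = 37^1·(37−1) = 37·36 = 1332.
Since φ is multiplicative, φ(2002847) = 6 · 10 · 18 · 1332 = 1438560.

1438560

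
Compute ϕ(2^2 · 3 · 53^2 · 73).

φ(2460684) = 2460684 · (1 − 1/2) · (1 − 1/3) · (1 − 1/53) · (1 − 1/73)
       = 2460684 · 7488/23214 = 793728.

793728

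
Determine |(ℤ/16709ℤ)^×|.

12600

Prime factorization: 16709 = 7^2 * 11 * 31.
φ(7^2) = 7^2 − 7^1 = 49 − 7 = 42.
φ(11) = 11 − 1 = 10.
φ(31) = 31 − 1 = 30.
φ(16709) = 42 × 10 × 30 = 12600.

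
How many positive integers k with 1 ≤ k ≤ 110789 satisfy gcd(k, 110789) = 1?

Factor 110789: 110789 = 7**3 · 17 · 19.
φ(7^3) = 7^2·(7−1) = 49·6 = 294.
φ(17) = 17 − 1 = 16.
φ(19) = 19 − 1 = 18.
Since φ is multiplicative, φ(110789) = 294 · 16 · 18 = 84672.

84672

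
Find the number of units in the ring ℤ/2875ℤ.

2200

2875 = 5^3 * 23.
φ(5^3) = 5^2·(5−1) = 25·4 = 100.
φ(23) = 23 − 1 = 22.
Multiply: 100 · 22 = 2200.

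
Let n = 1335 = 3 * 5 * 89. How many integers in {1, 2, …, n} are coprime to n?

704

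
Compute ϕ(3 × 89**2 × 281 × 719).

φ(4801052757) = 4801052757 · (1 − 1/3) · (1 − 1/89) · (1 − 1/281) · (1 − 1/719)
       = 4801052757 · 35383040/53944413 = 3149090560.

3149090560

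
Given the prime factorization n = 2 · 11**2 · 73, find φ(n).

7920

φ(2) = 2 − 1 = 1.
φ(11^2) = 11^1·(11−1) = 11·10 = 110.
φ(73) = 73 − 1 = 72.
Since φ is multiplicative, φ(17666) = 1 · 110 · 72 = 7920.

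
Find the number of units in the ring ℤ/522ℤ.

168

Factor 522: 522 = 2 × 3^2 × 29.
φ(522) = 522 · (1 − 1/2) · (1 − 1/3) · (1 − 1/29)
       = 522 · 56/174 = 168.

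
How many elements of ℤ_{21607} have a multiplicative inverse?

19200

Prime factorization: 21607 = 17 · 31 · 41.
φ(17) = 17 − 1 = 16.
φ(31) = 31 − 1 = 30.
φ(41) = 41 − 1 = 40.
φ(21607) = 16 × 30 × 40 = 19200.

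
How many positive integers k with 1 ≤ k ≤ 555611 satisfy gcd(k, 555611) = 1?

Factor 555611: 555611 = 7^2 · 17 · 23 · 29.
φ(7^2) = 7^2 − 7^1 = 49 − 7 = 42.
φ(17) = 17 − 1 = 16.
φ(23) = 23 − 1 = 22.
φ(29) = 29 − 1 = 28.
Since φ is multiplicative, φ(555611) = 42 · 16 · 22 · 28 = 413952.

413952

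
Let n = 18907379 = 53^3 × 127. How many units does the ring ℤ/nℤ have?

φ(53^3) = 53^3 − 53^2 = 148877 − 2809 = 146068.
φ(127) = 127 − 1 = 126.
φ(18907379) = 146068 × 126 = 18404568.

18404568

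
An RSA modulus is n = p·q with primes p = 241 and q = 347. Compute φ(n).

φ(pq) = (p−1)(q−1) = 240 · 346 = 83040.

83040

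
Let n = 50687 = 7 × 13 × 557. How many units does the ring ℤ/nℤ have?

40032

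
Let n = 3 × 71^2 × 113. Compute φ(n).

1113280

φ(3) = 3 − 1 = 2.
φ(71^2) = 71^2 − 71^1 = 5041 − 71 = 4970.
φ(113) = 113 − 1 = 112.
Since φ is multiplicative, φ(1708899) = 2 · 4970 · 112 = 1113280.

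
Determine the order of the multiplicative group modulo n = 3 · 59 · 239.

φ(3) = 3 − 1 = 2.
φ(59) = 59 − 1 = 58.
φ(239) = 239 − 1 = 238.
Multiply: 2 · 58 · 238 = 27608.

27608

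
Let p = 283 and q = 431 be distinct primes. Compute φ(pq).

φ(121973) = 121973 · (1 − 1/283) · (1 − 1/431)
       = 121973 · 121260/121973 = 121260.

121260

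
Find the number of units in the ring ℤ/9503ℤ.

First factor: 9503 = 13 * 17 * 43.
φ(9503) = 9503 · (1 − 1/13) · (1 − 1/17) · (1 − 1/43)
       = 9503 · 8064/9503 = 8064.

8064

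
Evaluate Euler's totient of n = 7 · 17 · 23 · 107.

223872

φ(7) = 7 − 1 = 6.
φ(17) = 17 − 1 = 16.
φ(23) = 23 − 1 = 22.
φ(107) = 107 − 1 = 106.
φ(292859) = 6 × 16 × 22 × 106 = 223872.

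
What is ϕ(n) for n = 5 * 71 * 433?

φ(153715) = 153715 · (1 − 1/5) · (1 − 1/71) · (1 − 1/433)
       = 153715 · 120960/153715 = 120960.

120960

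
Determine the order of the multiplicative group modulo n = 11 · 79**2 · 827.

φ(56774377) = 56774377 · (1 − 1/11) · (1 − 1/79) · (1 − 1/827)
       = 56774377 · 644280/718663 = 50898120.

50898120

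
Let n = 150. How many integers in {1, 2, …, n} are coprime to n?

40

First factor: 150 = 2 * 3 * 5**2.
φ(150) = 150 · (1 − 1/2) · (1 − 1/3) · (1 − 1/5)
       = 150 · 8/30 = 40.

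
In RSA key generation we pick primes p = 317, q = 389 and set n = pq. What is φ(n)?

122608

For distinct primes, φ(pq) = (p−1)(q−1) = 316 × 388 = 122608.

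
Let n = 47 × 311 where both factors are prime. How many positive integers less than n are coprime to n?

14260

φ(n) = (p − 1)(q − 1) = (47−1)(311−1) = 46·310 = 14260.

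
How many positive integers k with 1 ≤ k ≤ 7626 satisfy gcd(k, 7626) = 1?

2400

First factor: 7626 = 2 · 3 · 31 · 41.
φ(2) = 2 − 1 = 1.
φ(3) = 3 − 1 = 2.
φ(31) = 31 − 1 = 30.
φ(41) = 41 − 1 = 40.
φ(7626) = 1 × 2 × 30 × 40 = 2400.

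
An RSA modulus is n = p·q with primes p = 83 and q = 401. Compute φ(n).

32800

φ(pq) = (p−1)(q−1) = 82 · 400 = 32800.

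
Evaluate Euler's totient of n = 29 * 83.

φ(2407) = 2407 · (1 − 1/29) · (1 − 1/83)
       = 2407 · 2296/2407 = 2296.

2296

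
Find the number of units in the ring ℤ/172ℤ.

First factor: 172 = 2^2 × 43.
φ(172) = 172 · (1 − 1/2) · (1 − 1/43)
       = 172 · 42/86 = 84.

84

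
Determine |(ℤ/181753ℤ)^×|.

144000

Factor 181753: 181753 = 11 · 13 · 31 · 41.
φ(11) = 11 − 1 = 10.
φ(13) = 13 − 1 = 12.
φ(31) = 31 − 1 = 30.
φ(41) = 41 − 1 = 40.
Multiply: 10 · 12 · 30 · 40 = 144000.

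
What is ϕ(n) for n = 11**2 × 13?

1320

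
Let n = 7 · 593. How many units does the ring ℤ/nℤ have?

3552

φ(4151) = 4151 · (1 − 1/7) · (1 − 1/593)
       = 4151 · 3552/4151 = 3552.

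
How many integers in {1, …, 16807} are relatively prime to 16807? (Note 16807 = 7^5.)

14406

φ(7^5) = 7^5 − 7^4 = 16807 − 2401 = 14406.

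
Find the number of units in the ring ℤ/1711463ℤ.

Prime factorization: 1711463 = 13^3 · 19 · 41.
φ(13^3) = 13^2·(13−1) = 169·12 = 2028.
φ(19) = 19 − 1 = 18.
φ(41) = 41 − 1 = 40.
Since φ is multiplicative, φ(1711463) = 2028 · 18 · 40 = 1460160.

1460160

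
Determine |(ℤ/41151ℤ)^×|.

First factor: 41151 = 3 × 11 × 29 × 43.
φ(3) = 3 − 1 = 2.
φ(11) = 11 − 1 = 10.
φ(29) = 29 − 1 = 28.
φ(43) = 43 − 1 = 42.
Multiply: 2 · 10 · 28 · 42 = 23520.

23520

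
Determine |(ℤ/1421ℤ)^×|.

1176

Factor 1421: 1421 = 7^2 · 29.
φ(1421) = 1421 · (1 − 1/7) · (1 − 1/29)
       = 1421 · 168/203 = 1176.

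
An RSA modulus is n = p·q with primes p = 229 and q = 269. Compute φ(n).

φ(n) = (p − 1)(q − 1) = (229−1)(269−1) = 228·268 = 61104.

61104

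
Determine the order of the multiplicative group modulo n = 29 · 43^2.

φ(53621) = 53621 · (1 − 1/29) · (1 − 1/43)
       = 53621 · 1176/1247 = 50568.

50568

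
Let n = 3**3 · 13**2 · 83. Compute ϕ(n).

230256

φ(378729) = 378729 · (1 − 1/3) · (1 − 1/13) · (1 − 1/83)
       = 378729 · 1968/3237 = 230256.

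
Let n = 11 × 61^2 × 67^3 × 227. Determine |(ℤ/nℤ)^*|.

2450660018400

φ(2794490390131) = 2794490390131 · (1 − 1/11) · (1 − 1/61) · (1 − 1/67) · (1 − 1/227)
       = 2794490390131 · 8949600/10205239 = 2450660018400.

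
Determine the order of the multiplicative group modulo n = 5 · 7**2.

φ(245) = 245 · (1 − 1/5) · (1 − 1/7)
       = 245 · 24/35 = 168.

168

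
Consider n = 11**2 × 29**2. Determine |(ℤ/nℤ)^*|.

89320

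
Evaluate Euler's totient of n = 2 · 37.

36

φ(74) = 74 · (1 − 1/2) · (1 − 1/37)
       = 74 · 36/74 = 36.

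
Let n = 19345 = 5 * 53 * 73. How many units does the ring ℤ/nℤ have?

φ(5) = 5 − 1 = 4.
φ(53) = 53 − 1 = 52.
φ(73) = 73 − 1 = 72.
Since φ is multiplicative, φ(19345) = 4 · 52 · 72 = 14976.

14976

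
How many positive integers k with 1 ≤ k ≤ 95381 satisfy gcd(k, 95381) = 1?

95381 = 11 · 13 · 23 · 29.
φ(11) = 11 − 1 = 10.
φ(13) = 13 − 1 = 12.
φ(23) = 23 − 1 = 22.
φ(29) = 29 − 1 = 28.
φ(95381) = 10 × 12 × 22 × 28 = 73920.

73920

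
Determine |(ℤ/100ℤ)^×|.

40

100 = 2^2 × 5^2.
φ(100) = 100 · (1 − 1/2) · (1 − 1/5)
       = 100 · 4/10 = 40.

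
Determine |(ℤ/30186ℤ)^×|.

9072

Prime factorization: 30186 = 2 · 3**3 · 13 · 43.
φ(2) = 2 − 1 = 1.
φ(3^3) = 3^2·(3−1) = 9·2 = 18.
φ(13) = 13 − 1 = 12.
φ(43) = 43 − 1 = 42.
Multiply: 1 · 18 · 12 · 42 = 9072.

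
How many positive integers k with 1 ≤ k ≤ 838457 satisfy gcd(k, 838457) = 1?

725760

838457 = 17 * 31 * 37 * 43.
φ(17) = 17 − 1 = 16.
φ(31) = 31 − 1 = 30.
φ(37) = 37 − 1 = 36.
φ(43) = 43 − 1 = 42.
φ(838457) = 16 × 30 × 36 × 42 = 725760.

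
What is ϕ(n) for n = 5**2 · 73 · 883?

1270080

φ(5^2) = 5^1·(5−1) = 5·4 = 20.
φ(73) = 73 − 1 = 72.
φ(883) = 883 − 1 = 882.
Since φ is multiplicative, φ(1611475) = 20 · 72 · 882 = 1270080.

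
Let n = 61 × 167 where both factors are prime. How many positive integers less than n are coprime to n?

9960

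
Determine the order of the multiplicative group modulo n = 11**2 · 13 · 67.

φ(105391) = 105391 · (1 − 1/11) · (1 − 1/13) · (1 − 1/67)
       = 105391 · 7920/9581 = 87120.

87120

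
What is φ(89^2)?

7832

φ(7921) = 7921 · (1 − 1/89)
       = 7921 · 88/89 = 7832.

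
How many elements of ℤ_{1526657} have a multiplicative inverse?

1306800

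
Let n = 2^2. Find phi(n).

φ(2^2) = 2^1·(2−1) = 2·1 = 2.

2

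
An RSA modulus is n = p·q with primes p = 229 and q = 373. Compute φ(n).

φ(pq) = (p−1)(q−1) = 228 · 372 = 84816.

84816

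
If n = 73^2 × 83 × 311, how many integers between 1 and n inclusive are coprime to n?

φ(73^2) = 73^2 − 73^1 = 5329 − 73 = 5256.
φ(83) = 83 − 1 = 82.
φ(311) = 311 − 1 = 310.
Multiply: 5256 · 82 · 310 = 133607520.

133607520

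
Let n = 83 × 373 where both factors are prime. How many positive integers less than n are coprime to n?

30504

φ(pq) = (p−1)(q−1) = 82 · 372 = 30504.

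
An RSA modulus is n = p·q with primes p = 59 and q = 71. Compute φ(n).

φ(pq) = (p−1)(q−1) = 58 · 70 = 4060.

4060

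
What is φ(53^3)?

146068

φ(53^3) = 53^3 − 53^2 = 148877 − 2809 = 146068.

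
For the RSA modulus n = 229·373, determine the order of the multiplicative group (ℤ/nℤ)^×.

φ(85417) = 85417 · (1 − 1/229) · (1 − 1/373)
       = 85417 · 84816/85417 = 84816.

84816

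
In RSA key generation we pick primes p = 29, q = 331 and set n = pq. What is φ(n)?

9240

φ(9599) = 9599 · (1 − 1/29) · (1 − 1/331)
       = 9599 · 9240/9599 = 9240.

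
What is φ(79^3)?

486798

φ(79^3) = 79^3 − 79^2 = 493039 − 6241 = 486798.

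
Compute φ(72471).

37632

72471 = 3 · 7**2 · 17 · 29.
φ(3) = 3 − 1 = 2.
φ(7^2) = 7^1·(7−1) = 7·6 = 42.
φ(17) = 17 − 1 = 16.
φ(29) = 29 − 1 = 28.
Multiply: 2 · 42 · 16 · 28 = 37632.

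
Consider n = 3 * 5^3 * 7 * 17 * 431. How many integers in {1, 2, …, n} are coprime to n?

φ(3) = 3 − 1 = 2.
φ(5^3) = 5^3 − 5^2 = 125 − 25 = 100.
φ(7) = 7 − 1 = 6.
φ(17) = 17 − 1 = 16.
φ(431) = 431 − 1 = 430.
Multiply: 2 · 100 · 6 · 16 · 430 = 8256000.

8256000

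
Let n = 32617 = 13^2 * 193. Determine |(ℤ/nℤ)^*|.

29952

φ(13^2) = 13^1·(13−1) = 13·12 = 156.
φ(193) = 193 − 1 = 192.
φ(32617) = 156 × 192 = 29952.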